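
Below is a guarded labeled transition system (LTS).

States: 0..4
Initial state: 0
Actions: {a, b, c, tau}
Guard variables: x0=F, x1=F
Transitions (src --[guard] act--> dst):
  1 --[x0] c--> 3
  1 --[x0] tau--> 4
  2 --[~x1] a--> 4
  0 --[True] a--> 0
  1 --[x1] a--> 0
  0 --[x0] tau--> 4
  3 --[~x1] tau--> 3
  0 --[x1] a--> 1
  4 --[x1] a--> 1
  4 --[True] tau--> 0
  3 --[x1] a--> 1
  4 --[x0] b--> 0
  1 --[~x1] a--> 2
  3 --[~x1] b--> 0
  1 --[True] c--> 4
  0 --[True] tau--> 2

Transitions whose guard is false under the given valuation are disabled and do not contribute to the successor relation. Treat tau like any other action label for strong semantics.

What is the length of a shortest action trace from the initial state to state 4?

Answer: 2

Working:
Breadth-first toward 4:
  depth 0: {0}
  depth 1: {2}
  depth 2: {4}
first hit 4 at d=2 via tau·a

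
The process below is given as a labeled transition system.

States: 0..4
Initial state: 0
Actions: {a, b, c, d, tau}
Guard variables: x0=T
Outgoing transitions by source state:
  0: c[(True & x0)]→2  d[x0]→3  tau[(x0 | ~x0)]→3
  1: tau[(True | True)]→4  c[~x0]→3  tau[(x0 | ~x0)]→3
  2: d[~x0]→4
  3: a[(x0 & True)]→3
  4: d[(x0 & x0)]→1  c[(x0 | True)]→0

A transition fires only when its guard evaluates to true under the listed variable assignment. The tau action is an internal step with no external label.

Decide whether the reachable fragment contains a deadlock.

Reach set: {0,2,3}
  0: c→2  d→3  tau→3  [deg 3]
  2: ∅  [deadlock]
  3: a→3  [deg 1]
trace reaching 2: c

Answer: DEADLOCK at state 2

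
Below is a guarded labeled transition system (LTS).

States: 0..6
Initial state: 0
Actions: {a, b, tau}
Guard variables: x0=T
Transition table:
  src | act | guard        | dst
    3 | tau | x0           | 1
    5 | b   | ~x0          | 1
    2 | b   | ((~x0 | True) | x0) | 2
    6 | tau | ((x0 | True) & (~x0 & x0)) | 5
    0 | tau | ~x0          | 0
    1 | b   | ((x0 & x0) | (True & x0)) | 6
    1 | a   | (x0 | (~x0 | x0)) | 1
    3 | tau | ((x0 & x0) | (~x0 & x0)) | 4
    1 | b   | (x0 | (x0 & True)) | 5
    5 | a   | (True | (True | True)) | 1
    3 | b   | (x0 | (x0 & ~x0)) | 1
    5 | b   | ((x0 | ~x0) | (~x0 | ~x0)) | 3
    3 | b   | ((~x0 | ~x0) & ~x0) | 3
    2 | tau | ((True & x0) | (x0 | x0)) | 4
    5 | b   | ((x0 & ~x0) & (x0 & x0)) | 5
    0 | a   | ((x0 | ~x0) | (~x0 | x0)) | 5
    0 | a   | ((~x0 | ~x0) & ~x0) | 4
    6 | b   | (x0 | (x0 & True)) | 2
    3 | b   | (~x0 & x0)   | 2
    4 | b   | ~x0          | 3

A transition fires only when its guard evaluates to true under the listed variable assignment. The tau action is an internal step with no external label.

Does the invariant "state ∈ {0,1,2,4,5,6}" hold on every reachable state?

Safe = {0,1,2,4,5,6}
Reachable = {0,1,2,3,4,5,6}
  0: ok
  1: ok
  2: ok
  3: ✗ unsafe
  4: ok
  5: ok
  6: ok
witness against invariant: a·b → 3

Answer: INVARIANT VIOLATED at state 3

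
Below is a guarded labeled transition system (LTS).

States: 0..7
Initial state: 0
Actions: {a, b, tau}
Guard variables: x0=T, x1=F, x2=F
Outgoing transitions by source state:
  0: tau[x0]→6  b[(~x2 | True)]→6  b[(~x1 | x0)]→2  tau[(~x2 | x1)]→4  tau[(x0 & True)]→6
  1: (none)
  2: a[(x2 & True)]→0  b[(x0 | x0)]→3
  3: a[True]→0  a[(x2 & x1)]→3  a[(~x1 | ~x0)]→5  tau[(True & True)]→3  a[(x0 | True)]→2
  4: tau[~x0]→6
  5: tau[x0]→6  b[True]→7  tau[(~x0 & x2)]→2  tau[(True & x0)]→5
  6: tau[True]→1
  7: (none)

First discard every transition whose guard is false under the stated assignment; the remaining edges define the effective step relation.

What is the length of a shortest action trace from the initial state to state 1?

Answer: 2

Trace:
BFS to 1:
  depth 0: {0}
  depth 1: {2,4,6}
  depth 2: {1,3}
depth(1)=2, e.g. b·tau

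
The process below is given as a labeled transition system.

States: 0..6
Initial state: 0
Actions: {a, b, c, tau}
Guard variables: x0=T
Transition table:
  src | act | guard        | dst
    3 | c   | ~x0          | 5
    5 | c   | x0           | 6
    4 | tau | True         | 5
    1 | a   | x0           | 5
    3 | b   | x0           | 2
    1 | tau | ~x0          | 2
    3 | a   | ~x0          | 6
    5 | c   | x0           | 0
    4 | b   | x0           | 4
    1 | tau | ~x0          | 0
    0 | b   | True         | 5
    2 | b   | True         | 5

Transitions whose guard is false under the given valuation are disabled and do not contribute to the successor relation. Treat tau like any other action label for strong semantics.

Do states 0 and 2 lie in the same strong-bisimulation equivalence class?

Refine partition for ~:
  π0 = {{0,1,2,3,4,5,6}}
  π1 = {{0,2,3},{1},{4},{5},{6}}
  π2 = {{0,2},{1},{3},{4},{5},{6}}
6 equivalence class(es) (converged in 3)
0∈{0,2}, 2∈{0,2}

Answer: BISIMILAR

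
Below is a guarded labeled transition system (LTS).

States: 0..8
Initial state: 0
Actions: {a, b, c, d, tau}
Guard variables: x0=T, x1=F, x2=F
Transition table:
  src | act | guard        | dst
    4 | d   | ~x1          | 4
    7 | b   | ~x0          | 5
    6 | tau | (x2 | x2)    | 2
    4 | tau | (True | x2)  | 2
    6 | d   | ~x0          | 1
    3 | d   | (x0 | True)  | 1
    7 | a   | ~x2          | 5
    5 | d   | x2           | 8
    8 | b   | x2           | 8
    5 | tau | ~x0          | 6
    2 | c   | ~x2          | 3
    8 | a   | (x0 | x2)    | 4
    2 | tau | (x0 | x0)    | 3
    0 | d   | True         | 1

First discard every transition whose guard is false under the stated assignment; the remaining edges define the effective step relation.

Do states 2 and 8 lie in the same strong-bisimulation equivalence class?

Refine partition for ~:
  π0 = {{0,1,2,3,4,5,6,7,8}}
  π1 = {{0,3},{1,5,6},{2},{4},{7,8}}
  π2 = {{0,3},{1,5,6},{2},{4},{7},{8}}
Fixed point at round 3; 6 class(es).
[2]={2}  [8]={8}

Answer: NOT BISIMILAR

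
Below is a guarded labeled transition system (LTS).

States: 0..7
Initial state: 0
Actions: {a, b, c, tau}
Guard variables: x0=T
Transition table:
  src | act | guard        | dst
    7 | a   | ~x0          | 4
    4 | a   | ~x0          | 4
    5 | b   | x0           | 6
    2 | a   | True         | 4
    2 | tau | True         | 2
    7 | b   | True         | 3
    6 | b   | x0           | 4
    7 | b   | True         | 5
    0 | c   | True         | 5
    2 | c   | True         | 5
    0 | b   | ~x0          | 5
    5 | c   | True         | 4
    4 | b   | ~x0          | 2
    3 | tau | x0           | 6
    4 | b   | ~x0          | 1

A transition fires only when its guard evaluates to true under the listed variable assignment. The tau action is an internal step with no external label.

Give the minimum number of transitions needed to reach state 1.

Answer: UNREACHABLE

Analysis:
BFS to 1:
  Layer 0: {0}
  Layer 1: {5}
  Layer 2: {4,6}
1 never appears.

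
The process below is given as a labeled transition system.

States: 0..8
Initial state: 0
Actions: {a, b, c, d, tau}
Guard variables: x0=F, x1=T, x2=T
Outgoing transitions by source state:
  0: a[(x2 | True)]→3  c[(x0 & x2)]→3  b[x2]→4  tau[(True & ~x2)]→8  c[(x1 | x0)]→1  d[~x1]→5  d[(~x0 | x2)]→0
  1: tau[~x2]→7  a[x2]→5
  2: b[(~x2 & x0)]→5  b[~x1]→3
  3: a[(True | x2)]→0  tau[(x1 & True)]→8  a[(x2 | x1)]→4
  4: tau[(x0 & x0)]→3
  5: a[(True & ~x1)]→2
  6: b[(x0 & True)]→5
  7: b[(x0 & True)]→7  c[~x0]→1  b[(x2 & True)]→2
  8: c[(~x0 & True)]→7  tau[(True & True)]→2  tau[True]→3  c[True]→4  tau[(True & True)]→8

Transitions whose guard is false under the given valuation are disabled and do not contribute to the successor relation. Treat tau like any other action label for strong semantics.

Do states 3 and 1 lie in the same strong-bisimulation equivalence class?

Answer: NOT BISIMILAR

Working:
Refine partition for ~:
  π0 = {{0,1,2,3,4,5,6,7,8}}
  π1 = {{0},{1},{2,4,5,6},{3},{7},{8}}
6 equivalence class(es) (converged in 2)
3∈{3}, 1∈{1}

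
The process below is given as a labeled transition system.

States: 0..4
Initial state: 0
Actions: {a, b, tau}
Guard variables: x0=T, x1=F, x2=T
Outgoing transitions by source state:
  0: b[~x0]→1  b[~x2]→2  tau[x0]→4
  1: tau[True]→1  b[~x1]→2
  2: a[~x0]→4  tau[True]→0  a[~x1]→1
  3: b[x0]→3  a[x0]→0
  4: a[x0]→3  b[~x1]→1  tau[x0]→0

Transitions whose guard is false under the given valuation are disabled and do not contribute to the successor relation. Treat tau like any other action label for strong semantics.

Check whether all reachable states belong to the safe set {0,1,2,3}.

Answer: INVARIANT VIOLATED at state 4

Working:
Allowed set {0,1,2,3}
Reach set: {0,1,2,3,4}
  0: ok
  1: ok
  2: ok
  3: ok
  4: VIOLATES
witness against invariant: tau → 4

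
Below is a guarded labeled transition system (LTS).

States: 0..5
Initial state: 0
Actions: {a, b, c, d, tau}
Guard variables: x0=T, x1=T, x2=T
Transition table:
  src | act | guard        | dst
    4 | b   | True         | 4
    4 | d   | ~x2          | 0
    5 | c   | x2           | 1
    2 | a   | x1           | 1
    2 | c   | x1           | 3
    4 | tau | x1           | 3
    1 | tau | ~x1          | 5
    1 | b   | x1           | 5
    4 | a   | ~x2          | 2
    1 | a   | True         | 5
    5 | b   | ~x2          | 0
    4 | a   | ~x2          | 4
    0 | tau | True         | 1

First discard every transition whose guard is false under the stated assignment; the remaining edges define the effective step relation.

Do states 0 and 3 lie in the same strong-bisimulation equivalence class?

Answer: NOT BISIMILAR

Working:
Refine partition for ~:
  π0 = {{0,1,2,3,4,5}}
  π1 = {{0},{1},{2},{3},{4},{5}}
stable after 2 split(s): 6 block(s)
0∈{0}, 3∈{3}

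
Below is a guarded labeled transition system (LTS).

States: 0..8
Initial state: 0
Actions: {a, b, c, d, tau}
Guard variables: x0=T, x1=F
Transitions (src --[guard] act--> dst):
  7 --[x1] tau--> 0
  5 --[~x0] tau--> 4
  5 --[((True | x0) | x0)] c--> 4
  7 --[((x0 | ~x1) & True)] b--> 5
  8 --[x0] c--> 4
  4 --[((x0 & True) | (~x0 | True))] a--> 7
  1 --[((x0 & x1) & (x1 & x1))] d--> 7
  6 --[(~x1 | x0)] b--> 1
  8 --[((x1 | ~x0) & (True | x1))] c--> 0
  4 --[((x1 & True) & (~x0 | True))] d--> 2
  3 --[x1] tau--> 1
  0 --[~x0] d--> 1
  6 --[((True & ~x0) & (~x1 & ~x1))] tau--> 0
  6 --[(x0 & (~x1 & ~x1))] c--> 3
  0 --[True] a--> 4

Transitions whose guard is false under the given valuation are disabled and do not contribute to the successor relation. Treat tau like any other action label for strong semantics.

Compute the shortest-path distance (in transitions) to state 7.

Answer: 2

Analysis:
BFS to 7:
  Layer 0: {0}
  Layer 1: {4}
  Layer 2: {7}
depth(7)=2, e.g. a·a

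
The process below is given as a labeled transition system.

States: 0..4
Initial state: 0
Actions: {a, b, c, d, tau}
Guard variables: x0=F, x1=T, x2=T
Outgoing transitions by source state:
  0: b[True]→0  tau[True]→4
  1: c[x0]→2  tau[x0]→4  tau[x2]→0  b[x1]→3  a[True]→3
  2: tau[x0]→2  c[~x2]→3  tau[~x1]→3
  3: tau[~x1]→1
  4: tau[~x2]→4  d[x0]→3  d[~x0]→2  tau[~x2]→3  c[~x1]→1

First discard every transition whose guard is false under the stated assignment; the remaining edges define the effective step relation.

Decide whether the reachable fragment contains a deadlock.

Answer: DEADLOCK at state 2

Working:
Reachable = {0,2,4}
  0: b→0  tau→4  [2 exit(s)]
  2: ∅  [deadlock]
  4: d→2  [1 exit(s)]
trace reaching 2: tau·d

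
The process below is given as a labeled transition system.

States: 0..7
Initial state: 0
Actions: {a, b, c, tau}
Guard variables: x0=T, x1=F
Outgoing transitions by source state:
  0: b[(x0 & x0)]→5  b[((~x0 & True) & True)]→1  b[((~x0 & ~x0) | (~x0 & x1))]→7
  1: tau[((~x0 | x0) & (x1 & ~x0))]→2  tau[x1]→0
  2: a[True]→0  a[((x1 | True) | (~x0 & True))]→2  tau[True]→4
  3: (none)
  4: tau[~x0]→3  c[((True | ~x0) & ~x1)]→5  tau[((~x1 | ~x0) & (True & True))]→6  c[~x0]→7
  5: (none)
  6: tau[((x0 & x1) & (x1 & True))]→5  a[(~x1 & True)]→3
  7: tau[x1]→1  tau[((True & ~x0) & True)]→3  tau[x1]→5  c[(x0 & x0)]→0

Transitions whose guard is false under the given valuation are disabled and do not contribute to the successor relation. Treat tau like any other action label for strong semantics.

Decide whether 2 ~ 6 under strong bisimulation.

Bisimulation quotient by refinement:
  P[0] = {{0,1,2,3,4,5,6,7}}
  P[1] = {{0},{1,3,5},{2},{4},{6},{7}}
stable after 2 split(s): 6 block(s)
2∈{2}, 6∈{6}

Answer: NOT BISIMILAR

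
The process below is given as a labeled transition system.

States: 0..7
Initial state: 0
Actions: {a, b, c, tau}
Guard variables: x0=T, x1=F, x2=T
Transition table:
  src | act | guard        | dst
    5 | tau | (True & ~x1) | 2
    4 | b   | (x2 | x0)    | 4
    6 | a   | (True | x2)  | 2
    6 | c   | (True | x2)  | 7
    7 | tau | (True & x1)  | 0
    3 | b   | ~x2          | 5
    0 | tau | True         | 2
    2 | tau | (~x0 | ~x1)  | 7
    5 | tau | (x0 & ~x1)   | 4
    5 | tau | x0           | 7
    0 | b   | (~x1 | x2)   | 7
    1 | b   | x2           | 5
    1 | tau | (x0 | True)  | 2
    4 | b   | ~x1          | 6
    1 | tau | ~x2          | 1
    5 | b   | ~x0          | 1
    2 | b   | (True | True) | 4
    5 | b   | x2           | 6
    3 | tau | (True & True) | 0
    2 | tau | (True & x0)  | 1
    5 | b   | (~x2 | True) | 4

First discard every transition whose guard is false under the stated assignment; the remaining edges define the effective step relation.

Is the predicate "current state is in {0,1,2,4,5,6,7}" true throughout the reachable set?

Allowed set {0,1,2,4,5,6,7}
R = {0,1,2,4,5,6,7}
  0: ✓
  1: ✓
  2: ✓
  4: ✓
  5: ✓
  6: ✓
  7: ✓

Answer: INVARIANT HOLDS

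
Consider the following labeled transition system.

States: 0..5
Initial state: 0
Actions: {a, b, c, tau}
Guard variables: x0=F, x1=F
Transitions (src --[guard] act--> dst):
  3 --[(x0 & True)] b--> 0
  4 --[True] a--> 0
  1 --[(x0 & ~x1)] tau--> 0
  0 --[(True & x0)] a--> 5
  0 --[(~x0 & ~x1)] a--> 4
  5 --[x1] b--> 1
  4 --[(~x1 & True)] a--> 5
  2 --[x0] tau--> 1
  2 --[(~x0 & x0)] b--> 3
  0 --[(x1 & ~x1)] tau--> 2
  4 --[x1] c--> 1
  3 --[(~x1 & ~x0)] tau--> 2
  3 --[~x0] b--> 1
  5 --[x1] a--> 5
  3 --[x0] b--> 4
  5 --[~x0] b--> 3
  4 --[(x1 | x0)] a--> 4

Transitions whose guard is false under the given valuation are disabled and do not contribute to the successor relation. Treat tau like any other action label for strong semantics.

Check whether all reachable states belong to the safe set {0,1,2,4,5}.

Answer: INVARIANT VIOLATED at state 3

Trace:
Safe = {0,1,2,4,5}
Reach set: {0,1,2,3,4,5}
  0: ✓
  1: ✓
  2: ✓
  3: ✗ unsafe
  4: ✓
  5: ✓
witness against invariant: a·a·b → 3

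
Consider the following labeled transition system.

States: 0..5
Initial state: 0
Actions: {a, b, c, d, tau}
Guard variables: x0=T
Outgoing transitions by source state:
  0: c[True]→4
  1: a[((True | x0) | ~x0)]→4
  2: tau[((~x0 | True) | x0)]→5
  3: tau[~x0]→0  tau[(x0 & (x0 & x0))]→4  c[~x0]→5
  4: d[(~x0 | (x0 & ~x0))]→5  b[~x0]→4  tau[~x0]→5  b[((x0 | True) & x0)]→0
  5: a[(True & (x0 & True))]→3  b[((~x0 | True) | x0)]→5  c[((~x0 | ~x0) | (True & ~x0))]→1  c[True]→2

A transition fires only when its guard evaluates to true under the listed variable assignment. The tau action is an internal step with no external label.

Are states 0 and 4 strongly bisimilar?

Answer: NOT BISIMILAR

Trace:
Refine partition for ~:
  π0 = {{0,1,2,3,4,5}}
  π1 = {{0},{1},{2,3},{4},{5}}
  π2 = {{0},{1},{2},{3},{4},{5}}
6 equivalence class(es) (converged in 3)
class of 0: {0}; class of 4: {4}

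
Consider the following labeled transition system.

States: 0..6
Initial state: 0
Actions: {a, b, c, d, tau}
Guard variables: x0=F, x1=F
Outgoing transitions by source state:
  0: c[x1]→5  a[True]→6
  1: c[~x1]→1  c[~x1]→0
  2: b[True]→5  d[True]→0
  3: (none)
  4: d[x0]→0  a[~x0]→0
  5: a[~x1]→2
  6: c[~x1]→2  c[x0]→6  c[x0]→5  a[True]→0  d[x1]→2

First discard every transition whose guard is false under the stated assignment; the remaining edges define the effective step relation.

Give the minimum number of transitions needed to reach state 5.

Answer: 3

Analysis:
Layered search for 5:
  depth 0: {0}
  depth 1: {6}
  depth 2: {2}
  depth 3: {5}
5 enters at depth 3; path a·c·b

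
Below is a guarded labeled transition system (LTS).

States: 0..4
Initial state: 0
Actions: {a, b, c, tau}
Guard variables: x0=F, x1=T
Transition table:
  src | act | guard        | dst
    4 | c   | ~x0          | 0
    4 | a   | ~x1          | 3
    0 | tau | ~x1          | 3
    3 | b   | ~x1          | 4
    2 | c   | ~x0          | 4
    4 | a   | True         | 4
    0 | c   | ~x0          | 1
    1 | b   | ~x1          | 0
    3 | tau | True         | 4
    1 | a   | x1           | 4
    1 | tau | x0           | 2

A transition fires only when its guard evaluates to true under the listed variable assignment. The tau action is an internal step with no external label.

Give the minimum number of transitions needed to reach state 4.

Breadth-first toward 4:
  depth 0: {0}
  depth 1: {1}
  depth 2: {4}
4 enters at depth 2; path c·a

Answer: 2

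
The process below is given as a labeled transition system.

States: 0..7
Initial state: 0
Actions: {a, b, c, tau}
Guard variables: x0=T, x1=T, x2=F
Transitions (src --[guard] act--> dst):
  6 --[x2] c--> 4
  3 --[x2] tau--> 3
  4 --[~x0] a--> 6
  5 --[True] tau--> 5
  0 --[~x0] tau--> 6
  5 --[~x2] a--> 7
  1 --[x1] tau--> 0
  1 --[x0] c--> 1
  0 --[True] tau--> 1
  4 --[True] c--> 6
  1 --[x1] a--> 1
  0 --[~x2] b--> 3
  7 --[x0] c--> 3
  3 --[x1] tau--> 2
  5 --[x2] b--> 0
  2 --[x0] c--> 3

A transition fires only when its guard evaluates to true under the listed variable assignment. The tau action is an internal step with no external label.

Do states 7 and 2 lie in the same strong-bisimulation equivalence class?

Answer: BISIMILAR

Trace:
Compute ~ classes (split until stable):
  P[0] = {{0,1,2,3,4,5,6,7}}
  P[1] = {{0},{1},{2,4,7},{3},{5},{6}}
  P[2] = {{0},{1},{2,7},{3},{4},{5},{6}}
stable after 3 split(s): 7 block(s)
[7]={2,7}  [2]={2,7}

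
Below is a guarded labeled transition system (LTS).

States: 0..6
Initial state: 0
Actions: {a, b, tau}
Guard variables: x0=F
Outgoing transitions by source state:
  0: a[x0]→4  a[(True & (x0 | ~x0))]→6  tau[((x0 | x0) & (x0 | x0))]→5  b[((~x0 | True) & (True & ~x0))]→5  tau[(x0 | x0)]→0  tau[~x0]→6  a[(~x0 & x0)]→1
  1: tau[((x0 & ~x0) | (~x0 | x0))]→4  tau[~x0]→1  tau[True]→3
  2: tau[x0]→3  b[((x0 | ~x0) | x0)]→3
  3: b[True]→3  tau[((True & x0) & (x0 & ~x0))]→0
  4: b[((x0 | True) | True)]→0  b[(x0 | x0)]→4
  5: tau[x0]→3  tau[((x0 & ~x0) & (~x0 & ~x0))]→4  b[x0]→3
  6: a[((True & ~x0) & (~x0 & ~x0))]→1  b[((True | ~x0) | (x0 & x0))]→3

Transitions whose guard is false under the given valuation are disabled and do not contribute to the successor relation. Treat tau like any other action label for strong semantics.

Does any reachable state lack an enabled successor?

Reachable = {0,1,3,4,5,6}
  0: a→6  b→5  tau→6  [3 out]
  1: tau→1  tau→3  tau→4  [3 out]
  3: b→3  [1 out]
  4: b→0  [1 out]
  5: ∅  [no exit]
  6: a→1  b→3  [2 out]
Path to 5: b

Answer: DEADLOCK at state 5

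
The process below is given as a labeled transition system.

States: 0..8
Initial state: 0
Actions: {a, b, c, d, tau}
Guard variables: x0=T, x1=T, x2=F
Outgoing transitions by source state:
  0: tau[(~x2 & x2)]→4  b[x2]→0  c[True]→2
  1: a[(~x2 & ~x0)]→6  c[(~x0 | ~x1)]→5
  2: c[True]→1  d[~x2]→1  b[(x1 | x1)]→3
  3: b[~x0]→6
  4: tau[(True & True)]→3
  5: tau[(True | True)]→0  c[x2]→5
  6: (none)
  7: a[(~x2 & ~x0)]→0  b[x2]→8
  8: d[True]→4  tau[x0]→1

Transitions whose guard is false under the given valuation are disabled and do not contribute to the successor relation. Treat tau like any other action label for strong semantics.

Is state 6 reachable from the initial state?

Answer: UNREACHABLE

Working:
After dropping false guards: 8 live edges.
L0 = {0}
L1 = {2}  total {0,2}
L2 = {1,3}  total {0,1,2,3}
Reach set: {0,1,2,3}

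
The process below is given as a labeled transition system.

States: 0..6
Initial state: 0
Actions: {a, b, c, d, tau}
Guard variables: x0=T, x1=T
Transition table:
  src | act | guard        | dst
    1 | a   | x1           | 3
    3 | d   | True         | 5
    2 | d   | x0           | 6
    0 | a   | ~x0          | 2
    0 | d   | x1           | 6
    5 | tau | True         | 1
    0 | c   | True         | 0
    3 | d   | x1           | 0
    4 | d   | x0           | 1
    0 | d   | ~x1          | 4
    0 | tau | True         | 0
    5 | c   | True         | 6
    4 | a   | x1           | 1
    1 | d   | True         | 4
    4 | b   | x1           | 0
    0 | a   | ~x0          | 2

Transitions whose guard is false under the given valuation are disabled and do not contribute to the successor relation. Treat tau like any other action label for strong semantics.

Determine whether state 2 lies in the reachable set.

13 transition(s) survive guard evaluation.
Layer 0: {0}
Layer 1: {6}  now seen {0,6}
Reachable = {0,6}

Answer: UNREACHABLE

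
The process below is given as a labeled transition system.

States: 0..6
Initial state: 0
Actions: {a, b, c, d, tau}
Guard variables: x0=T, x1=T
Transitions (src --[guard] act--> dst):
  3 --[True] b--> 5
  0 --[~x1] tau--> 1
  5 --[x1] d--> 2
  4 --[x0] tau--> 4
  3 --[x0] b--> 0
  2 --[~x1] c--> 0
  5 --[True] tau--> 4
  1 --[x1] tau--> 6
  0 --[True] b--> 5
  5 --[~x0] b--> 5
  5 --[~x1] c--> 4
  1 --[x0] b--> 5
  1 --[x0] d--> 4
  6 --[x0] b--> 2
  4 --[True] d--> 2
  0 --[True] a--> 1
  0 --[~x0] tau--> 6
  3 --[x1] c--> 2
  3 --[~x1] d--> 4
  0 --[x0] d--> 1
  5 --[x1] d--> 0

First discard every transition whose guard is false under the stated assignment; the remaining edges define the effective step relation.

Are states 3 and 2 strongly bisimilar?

Answer: NOT BISIMILAR

Analysis:
Refine partition for ~:
  P[0] = {{0,1,2,3,4,5,6}}
  P[1] = {{0},{1},{2},{3},{4,5},{6}}
  P[2] = {{0},{1},{2},{3},{4},{5},{6}}
7 equivalence class(es) (converged in 3)
class of 3: {3}; class of 2: {2}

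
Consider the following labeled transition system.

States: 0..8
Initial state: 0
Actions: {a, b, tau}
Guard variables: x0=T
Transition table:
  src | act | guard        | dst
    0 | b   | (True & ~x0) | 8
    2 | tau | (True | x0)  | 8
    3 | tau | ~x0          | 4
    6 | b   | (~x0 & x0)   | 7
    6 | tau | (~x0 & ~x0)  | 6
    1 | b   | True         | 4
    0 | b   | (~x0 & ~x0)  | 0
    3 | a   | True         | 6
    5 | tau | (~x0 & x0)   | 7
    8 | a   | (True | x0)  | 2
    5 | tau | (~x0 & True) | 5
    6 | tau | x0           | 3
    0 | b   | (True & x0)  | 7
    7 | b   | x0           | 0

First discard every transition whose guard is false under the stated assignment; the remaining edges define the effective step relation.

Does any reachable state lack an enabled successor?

Answer: DEADLOCK-FREE

Analysis:
R = {0,7}
  0: b→7  [1 exit(s)]
  7: b→0  [1 exit(s)]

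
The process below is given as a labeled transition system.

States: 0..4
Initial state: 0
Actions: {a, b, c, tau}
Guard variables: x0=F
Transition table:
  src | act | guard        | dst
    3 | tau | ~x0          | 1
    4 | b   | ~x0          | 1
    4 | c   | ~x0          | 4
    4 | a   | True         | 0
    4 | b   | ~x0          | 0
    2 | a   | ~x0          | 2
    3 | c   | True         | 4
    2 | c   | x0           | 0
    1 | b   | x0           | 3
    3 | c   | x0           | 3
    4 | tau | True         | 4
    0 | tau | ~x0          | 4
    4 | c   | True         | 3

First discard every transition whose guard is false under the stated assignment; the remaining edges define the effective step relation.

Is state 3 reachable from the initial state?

After dropping false guards: 10 live edges.
Layer 0: {0}
Layer 1: {4}  now seen {0,4}
Layer 2: {1,3}  now seen {0,1,3,4}
Reach set: {0,1,3,4}
Path to 3: tau·c

Answer: REACHABLE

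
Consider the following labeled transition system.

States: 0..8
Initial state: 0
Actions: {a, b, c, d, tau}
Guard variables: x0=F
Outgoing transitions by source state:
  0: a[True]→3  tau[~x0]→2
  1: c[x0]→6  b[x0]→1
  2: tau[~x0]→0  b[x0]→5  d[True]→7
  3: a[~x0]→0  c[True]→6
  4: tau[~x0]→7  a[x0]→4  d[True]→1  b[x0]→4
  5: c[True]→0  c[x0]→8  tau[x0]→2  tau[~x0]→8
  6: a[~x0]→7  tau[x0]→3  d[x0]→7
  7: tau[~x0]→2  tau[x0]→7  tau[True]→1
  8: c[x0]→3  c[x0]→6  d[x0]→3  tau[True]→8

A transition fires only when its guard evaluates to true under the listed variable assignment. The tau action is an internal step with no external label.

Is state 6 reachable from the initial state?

Guard filter leaves 14 enabled edge(s).
Layer 0: {0}
Layer 1: {2,3}  now seen {0,2,3}
Layer 2: {6,7}  now seen {0,2,3,6,7}
Layer 3: {1}  now seen {0,1,2,3,6,7}
Reachable = {0,1,2,3,6,7}
trace reaching 6: a·c

Answer: REACHABLE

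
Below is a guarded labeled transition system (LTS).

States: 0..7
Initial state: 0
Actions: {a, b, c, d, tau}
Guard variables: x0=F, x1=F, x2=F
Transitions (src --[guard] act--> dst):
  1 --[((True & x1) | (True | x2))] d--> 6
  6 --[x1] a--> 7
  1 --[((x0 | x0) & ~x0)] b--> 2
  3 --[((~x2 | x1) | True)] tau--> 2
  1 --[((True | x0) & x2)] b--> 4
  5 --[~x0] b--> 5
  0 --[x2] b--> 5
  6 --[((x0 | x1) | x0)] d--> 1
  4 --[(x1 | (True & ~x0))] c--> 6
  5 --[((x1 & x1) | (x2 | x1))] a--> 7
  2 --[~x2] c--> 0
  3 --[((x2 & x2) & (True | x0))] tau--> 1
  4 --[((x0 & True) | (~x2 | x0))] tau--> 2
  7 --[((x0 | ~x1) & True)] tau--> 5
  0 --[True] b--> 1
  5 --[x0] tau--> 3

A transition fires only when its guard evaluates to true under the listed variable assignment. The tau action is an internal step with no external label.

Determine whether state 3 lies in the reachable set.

Answer: UNREACHABLE

Trace:
Guard filter leaves 8 enabled edge(s).
L0 = {0}
L1 = {1}  cumulative {0,1}
L2 = {6}  cumulative {0,1,6}
Reach set: {0,1,6}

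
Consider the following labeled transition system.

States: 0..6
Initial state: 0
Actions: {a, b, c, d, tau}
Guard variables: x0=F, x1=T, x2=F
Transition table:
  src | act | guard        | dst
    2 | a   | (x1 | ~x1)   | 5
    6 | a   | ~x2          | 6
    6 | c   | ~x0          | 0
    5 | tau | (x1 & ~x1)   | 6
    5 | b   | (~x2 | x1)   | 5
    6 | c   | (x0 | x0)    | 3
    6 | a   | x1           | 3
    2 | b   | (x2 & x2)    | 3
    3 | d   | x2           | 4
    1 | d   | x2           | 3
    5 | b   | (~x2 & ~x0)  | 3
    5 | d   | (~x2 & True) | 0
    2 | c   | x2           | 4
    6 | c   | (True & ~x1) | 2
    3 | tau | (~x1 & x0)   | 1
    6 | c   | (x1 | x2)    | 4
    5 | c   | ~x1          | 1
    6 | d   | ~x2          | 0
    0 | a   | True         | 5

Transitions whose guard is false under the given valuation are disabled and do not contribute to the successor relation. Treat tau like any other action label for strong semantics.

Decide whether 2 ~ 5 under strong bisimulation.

Answer: NOT BISIMILAR

Working:
Refine partition for ~:
  π0 = {{0,1,2,3,4,5,6}}
  π1 = {{0,2},{1,3,4},{5},{6}}
4 equivalence class(es) (converged in 2)
class of 2: {0,2}; class of 5: {5}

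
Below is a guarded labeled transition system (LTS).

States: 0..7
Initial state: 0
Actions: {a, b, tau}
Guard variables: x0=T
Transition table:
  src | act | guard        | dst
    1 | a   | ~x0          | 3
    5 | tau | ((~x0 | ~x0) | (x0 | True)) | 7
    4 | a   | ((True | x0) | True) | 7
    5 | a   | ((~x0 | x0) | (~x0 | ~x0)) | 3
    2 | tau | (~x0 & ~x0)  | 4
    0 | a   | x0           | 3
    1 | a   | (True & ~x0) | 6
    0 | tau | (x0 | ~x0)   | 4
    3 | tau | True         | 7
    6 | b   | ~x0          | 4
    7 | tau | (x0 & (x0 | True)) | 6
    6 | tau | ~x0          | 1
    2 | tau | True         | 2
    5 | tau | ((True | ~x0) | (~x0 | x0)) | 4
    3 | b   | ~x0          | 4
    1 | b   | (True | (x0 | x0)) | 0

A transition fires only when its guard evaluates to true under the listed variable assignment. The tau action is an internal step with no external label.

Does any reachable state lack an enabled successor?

Answer: DEADLOCK at state 6

Analysis:
Reachable = {0,3,4,6,7}
  0: a→3  tau→4  [2 out]
  3: tau→7  [1 out]
  4: a→7  [1 out]
  6: ∅  [deadlock]
  7: tau→6  [1 out]
Path to 6: a·tau·tau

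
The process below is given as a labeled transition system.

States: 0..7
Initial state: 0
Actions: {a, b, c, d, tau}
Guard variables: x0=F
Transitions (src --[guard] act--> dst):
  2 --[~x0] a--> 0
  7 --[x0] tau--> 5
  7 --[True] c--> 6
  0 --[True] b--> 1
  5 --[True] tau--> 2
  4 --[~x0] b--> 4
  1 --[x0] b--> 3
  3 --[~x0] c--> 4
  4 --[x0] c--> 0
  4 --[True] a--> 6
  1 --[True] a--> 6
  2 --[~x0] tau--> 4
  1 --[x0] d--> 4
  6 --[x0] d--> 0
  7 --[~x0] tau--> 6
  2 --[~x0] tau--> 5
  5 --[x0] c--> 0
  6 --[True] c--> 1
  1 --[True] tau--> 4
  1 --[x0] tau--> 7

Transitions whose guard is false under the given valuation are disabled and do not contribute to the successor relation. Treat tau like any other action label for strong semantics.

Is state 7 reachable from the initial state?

Answer: UNREACHABLE

Working:
13 transition(s) survive guard evaluation.
depth 0: {0}
depth 1: {1}  cumulative {0,1}
depth 2: {4,6}  cumulative {0,1,4,6}
Reach set: {0,1,4,6}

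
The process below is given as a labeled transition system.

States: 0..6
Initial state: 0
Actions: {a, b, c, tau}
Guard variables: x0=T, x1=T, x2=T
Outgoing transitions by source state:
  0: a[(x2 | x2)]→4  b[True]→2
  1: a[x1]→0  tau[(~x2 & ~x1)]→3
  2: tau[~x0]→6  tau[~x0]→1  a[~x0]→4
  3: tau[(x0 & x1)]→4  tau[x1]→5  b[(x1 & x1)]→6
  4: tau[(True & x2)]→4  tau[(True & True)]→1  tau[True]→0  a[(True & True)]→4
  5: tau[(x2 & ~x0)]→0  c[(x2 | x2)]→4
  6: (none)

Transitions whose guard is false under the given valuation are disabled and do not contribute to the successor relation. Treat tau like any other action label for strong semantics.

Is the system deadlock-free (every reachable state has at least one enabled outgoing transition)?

Reachable = {0,1,2,4}
  0: a→4  b→2  [2 exit(s)]
  1: a→0  [1 exit(s)]
  2: ∅  [no exit]
  4: a→4  tau→0  tau→1  tau→4  [4 exit(s)]
witness 2: b

Answer: DEADLOCK at state 2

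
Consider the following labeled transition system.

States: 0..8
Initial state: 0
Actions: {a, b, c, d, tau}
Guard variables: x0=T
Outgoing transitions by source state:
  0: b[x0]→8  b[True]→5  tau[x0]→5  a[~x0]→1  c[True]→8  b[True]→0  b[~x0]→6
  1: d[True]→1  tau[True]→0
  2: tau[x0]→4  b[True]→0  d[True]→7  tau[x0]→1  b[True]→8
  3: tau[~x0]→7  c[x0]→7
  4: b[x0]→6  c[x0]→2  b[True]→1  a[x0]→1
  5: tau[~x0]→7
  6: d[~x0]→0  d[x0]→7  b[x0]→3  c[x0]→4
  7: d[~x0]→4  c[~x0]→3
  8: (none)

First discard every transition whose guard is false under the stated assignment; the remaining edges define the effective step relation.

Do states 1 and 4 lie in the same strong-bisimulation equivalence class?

Answer: NOT BISIMILAR

Working:
Refine partition for ~:
  P[0] = {{0,1,2,3,4,5,6,7,8}}
  P[1] = {{0},{1},{2},{3},{4},{5,7,8},{6}}
7 equivalence class(es) (converged in 2)
1∈{1}, 4∈{4}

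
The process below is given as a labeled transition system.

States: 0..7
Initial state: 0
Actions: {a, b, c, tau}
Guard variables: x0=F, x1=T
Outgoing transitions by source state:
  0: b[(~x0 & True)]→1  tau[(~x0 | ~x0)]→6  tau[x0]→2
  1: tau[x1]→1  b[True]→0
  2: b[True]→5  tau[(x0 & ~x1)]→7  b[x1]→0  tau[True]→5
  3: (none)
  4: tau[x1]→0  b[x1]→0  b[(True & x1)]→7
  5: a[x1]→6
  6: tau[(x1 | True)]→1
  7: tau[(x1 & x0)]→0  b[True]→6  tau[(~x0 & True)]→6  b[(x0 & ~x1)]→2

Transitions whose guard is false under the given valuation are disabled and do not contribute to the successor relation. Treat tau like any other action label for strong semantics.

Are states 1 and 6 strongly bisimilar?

Refine partition for ~:
  π0 = {{0,1,2,3,4,5,6,7}}
  π1 = {{0,1,2,4,7},{3},{5},{6}}
  π2 = {{0},{1,4},{2},{3},{5},{6},{7}}
  π3 = {{0},{1},{2},{3},{4},{5},{6},{7}}
Fixed point at round 4; 8 class(es).
1∈{1}, 6∈{6}

Answer: NOT BISIMILAR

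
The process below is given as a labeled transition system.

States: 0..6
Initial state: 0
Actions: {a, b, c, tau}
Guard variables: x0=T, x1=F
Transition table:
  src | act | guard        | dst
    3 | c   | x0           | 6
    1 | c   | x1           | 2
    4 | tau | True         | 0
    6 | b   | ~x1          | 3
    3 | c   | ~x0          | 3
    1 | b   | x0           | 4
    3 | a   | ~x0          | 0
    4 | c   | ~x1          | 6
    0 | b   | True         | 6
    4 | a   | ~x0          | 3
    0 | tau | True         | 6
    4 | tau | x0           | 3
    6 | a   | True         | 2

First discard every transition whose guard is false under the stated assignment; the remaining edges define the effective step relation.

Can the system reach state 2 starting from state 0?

Answer: REACHABLE

Trace:
9 transition(s) survive guard evaluation.
Layer 0: {0}
Layer 1: {6}  total {0,6}
Layer 2: {2,3}  total {0,2,3,6}
Reachable = {0,2,3,6}
Path to 2: b·a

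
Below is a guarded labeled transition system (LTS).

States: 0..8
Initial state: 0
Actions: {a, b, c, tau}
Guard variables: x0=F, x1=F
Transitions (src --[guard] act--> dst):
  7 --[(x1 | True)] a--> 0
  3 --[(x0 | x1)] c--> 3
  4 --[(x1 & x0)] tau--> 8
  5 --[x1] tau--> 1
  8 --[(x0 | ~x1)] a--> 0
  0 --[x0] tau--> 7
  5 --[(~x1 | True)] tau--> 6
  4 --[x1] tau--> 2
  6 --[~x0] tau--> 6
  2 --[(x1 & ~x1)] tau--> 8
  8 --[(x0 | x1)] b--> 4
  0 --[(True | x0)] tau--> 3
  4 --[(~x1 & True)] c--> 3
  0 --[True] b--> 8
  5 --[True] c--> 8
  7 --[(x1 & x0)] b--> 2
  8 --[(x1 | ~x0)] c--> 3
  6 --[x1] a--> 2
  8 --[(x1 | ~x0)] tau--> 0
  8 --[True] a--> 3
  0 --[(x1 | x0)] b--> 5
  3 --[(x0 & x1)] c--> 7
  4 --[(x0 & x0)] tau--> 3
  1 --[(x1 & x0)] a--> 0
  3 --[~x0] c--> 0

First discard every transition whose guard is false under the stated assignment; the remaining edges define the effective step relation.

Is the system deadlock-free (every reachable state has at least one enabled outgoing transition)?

Answer: DEADLOCK-FREE

Trace:
Reach set: {0,3,8}
  0: b→8  tau→3  [2 out]
  3: c→0  [1 out]
  8: a→0  a→3  c→3  tau→0  [4 out]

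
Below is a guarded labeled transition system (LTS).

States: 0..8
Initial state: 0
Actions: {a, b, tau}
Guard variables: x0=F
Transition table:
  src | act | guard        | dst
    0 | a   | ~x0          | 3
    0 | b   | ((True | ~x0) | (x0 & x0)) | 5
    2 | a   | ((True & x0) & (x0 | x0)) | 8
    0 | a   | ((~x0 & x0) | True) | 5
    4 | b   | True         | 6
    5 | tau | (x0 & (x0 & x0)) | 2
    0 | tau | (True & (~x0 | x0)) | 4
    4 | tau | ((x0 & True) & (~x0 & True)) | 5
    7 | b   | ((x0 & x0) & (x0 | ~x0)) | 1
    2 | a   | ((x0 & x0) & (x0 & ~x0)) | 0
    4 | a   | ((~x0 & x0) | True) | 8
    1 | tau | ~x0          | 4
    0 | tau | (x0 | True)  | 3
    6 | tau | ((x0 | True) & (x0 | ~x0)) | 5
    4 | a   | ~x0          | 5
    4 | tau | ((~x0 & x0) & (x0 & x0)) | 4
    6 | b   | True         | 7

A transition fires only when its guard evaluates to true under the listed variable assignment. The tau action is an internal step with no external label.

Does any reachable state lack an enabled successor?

Answer: DEADLOCK at state 3

Working:
Reach set: {0,3,4,5,6,7,8}
  0: a→3  a→5  b→5  tau→3  tau→4  [deg 5]
  3: ∅  [no exit]
  4: a→5  a→8  b→6  [deg 3]
  5: ∅  [no exit]
  6: b→7  tau→5  [deg 2]
  7: ∅  [no exit]
  8: ∅  [no exit]
Path to 3: a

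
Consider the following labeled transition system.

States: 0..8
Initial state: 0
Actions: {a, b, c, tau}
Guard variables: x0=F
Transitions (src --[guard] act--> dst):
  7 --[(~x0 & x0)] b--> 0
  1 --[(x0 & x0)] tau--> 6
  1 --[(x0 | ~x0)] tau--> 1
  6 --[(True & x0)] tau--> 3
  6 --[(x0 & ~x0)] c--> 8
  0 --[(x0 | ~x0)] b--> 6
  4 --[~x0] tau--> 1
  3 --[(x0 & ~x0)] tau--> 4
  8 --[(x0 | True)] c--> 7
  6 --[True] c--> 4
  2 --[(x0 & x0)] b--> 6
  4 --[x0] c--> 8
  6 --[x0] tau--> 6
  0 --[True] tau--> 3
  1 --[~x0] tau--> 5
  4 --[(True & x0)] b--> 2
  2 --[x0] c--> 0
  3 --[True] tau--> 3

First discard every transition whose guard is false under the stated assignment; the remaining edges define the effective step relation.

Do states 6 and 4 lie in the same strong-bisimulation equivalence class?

Compute ~ classes (split until stable):
  π0 = {{0,1,2,3,4,5,6,7,8}}
  π1 = {{0},{1,3,4},{2,5,7},{6,8}}
  π2 = {{0},{1},{2,5,7},{3,4},{6},{8}}
  π3 = {{0},{1},{2,5,7},{3},{4},{6},{8}}
stable after 4 split(s): 7 block(s)
6∈{6}, 4∈{4}

Answer: NOT BISIMILAR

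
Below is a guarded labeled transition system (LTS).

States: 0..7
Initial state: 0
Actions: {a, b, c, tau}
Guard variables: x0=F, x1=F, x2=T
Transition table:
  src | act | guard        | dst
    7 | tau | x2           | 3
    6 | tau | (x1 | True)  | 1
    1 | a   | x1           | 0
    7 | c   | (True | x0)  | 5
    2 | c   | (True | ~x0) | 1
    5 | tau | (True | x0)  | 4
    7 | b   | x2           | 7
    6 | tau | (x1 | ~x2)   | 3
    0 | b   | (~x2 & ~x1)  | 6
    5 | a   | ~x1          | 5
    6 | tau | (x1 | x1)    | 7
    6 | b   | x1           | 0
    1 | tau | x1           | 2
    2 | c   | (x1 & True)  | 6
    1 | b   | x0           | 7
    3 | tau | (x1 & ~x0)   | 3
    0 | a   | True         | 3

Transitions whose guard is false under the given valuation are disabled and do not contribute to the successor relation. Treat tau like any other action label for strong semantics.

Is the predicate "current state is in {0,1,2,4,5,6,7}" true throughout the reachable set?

Inv-set: {0,1,2,4,5,6,7}
R = {0,3}
  0: safe
  3: VIOLATES
witness against invariant: a → 3

Answer: INVARIANT VIOLATED at state 3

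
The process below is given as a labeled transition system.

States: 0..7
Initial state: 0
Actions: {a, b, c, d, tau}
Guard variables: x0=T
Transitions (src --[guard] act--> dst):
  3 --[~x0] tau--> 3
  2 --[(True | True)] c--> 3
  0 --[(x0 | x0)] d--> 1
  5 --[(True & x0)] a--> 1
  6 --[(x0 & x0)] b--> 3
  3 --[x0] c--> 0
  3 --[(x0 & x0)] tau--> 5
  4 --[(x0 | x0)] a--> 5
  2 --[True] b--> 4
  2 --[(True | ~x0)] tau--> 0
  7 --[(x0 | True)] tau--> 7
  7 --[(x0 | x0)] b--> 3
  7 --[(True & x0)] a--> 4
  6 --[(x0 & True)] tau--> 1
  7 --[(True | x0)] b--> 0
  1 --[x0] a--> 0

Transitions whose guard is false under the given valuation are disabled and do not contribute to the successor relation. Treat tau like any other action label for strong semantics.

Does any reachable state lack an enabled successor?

Answer: DEADLOCK-FREE

Working:
Reach set: {0,1}
  0: d→1  [1 out]
  1: a→0  [1 out]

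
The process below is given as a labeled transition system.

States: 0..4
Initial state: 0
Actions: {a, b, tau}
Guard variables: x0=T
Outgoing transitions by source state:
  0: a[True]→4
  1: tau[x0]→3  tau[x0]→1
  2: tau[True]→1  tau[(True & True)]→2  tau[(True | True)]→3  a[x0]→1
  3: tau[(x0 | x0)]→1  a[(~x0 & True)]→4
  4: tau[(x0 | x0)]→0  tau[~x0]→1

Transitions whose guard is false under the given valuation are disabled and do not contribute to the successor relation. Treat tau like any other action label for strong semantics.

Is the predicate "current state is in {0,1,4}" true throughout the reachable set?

Answer: INVARIANT HOLDS

Trace:
Inv-set: {0,1,4}
R = {0,4}
  0: ok
  4: ok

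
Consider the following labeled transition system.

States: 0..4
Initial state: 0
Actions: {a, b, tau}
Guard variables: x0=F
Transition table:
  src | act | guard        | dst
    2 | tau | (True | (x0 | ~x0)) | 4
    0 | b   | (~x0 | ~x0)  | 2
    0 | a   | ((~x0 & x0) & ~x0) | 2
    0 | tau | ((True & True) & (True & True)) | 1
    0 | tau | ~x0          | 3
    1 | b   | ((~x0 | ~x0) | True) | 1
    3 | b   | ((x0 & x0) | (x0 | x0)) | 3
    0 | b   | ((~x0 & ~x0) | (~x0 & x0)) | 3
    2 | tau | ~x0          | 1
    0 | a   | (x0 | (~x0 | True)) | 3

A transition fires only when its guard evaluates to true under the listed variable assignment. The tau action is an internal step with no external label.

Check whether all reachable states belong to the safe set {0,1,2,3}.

Answer: INVARIANT VIOLATED at state 4

Analysis:
Safe = {0,1,2,3}
Reach set: {0,1,2,3,4}
  0: ok
  1: ok
  2: ok
  3: ok
  4: outside
counterexample path to 4: b·tau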